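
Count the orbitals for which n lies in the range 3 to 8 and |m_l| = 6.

6

Count contributing orbitals for each principal shell:
n=7 → 2; n=8 → 4.
Total orbitals: 2 + 4 = 6.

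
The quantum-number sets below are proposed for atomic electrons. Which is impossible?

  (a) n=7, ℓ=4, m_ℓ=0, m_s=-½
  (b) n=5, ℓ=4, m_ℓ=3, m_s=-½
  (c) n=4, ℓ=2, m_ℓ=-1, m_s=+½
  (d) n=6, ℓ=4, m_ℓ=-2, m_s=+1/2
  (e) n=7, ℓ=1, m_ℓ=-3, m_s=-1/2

(e) has |m_ℓ| = 3 > ℓ = 1, violating −ℓ ≤ m_ℓ ≤ ℓ.
The remaining sets (a), (b), (c), (d) satisfy all four rules.

(e)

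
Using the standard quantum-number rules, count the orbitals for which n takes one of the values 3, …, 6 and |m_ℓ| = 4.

6

For each n in the range, tally the orbitals obeying |m_ℓ| = 4:
n=5 → 2; n=6 → 4.
Total orbitals: 2 + 4 = 6.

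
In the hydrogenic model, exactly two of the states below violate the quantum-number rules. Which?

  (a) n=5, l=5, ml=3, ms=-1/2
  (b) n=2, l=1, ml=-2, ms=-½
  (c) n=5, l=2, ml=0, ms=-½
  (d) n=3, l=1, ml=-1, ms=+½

(a) and (b)

(a) has l = 5 ≥ n = 5, violating 0 ≤ l ≤ n−1.
(b) has |ml| = 2 > l = 1, violating −l ≤ ml ≤ l.
The remaining sets (c), (d) satisfy all four rules.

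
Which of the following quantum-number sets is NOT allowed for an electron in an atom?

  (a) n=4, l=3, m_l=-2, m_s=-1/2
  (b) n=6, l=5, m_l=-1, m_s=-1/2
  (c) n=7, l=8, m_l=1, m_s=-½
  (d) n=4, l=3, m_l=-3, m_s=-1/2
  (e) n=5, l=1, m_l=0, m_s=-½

(c)

(c) has l = 8 ≥ n = 7, violating 0 ≤ l ≤ n−1.
The remaining sets (a), (b), (d), (e) satisfy all four rules.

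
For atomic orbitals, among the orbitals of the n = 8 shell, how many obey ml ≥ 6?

3

The n = 8 shell has l = 0 through 7; check each.
Contributions: l=6 → 1; l=7 → 2.
Total orbitals: 1 + 2 = 3.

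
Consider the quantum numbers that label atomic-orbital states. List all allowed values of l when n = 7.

l is an integer with 0 ≤ l ≤ n−1, so for n = 7: l = 0, 1, 2, 3, 4, 5, 6.

0, 1, 2, 3, 4, 5, 6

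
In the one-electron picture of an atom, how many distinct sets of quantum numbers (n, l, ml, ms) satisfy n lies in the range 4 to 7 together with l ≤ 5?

Count contributing orbitals for each principal shell:
n=4 → 16; n=5 → 25; n=6 → 36; n=7 → 36.
Orbitals: 16 + 25 + 36 + 36 = 113. Including both spin states (ms = ±1/2) gives 2 × 113 = 226 states.

226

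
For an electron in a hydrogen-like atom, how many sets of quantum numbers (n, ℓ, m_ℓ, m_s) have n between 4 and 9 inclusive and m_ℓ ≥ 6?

Work shell by shell — for each n, count the (ℓ, m_ℓ) pairs that satisfy m_ℓ ≥ 6:
n=7 → 1; n=8 → 3; n=9 → 6.
Orbitals: 1 + 3 + 6 = 10. Including both spin states (m_s = ±1/2) gives 2 × 10 = 20 states.

20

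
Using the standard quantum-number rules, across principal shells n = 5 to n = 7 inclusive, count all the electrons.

Shell n has n² orbitals: 5²=25 + 6²=36 + 7²=49 = 110 orbitals.
Two spin states per orbital: 2 × 110 = 220 electrons.

220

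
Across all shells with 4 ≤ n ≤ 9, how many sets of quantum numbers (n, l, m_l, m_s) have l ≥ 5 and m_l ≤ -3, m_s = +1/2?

40

Per-shell orbital counts meeting the constraint:
n=6 → 3; n=7 → 7; n=8 → 12; n=9 → 18.
Orbitals: 3 + 7 + 12 + 18 = 40. With m_s fixed to +1/2 there is one state per orbital, so 40 states.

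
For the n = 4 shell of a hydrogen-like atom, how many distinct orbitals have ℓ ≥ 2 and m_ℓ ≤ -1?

For n = 4, ℓ ranges over 0 … 3.
Per ℓ-value: ℓ=2 → 2; ℓ=3 → 3.
Total orbitals: 2 + 3 = 5.

5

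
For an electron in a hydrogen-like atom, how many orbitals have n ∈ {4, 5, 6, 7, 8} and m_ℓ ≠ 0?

160

Go shell by shell, enumerating (ℓ, m_ℓ) with m_ℓ ≠ 0:
n=4 → 12; n=5 → 20; n=6 → 30; n=7 → 42; n=8 → 56.
Total orbitals: 12 + 20 + 30 + 42 + 56 = 160.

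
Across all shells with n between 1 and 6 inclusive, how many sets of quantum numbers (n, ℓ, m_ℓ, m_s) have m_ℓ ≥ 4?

8

For each n in the range, tally the orbitals obeying m_ℓ ≥ 4:
n=5 → 1; n=6 → 3.
Orbitals: 1 + 3 = 4. Including both spin states (m_s = ±1/2) gives 2 × 4 = 8 states.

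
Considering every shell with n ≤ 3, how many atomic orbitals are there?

Total orbitals = 1² + 2² + 3² = 14.

14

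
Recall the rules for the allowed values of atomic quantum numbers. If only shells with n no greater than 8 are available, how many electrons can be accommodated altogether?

408

Total orbitals = 1² + 2² + 3² + 4² + 5² + 6² + 7² + 8² = 204. Doubling for spin gives 408 electrons.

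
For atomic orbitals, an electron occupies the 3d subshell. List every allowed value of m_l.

The 3d subshell has l = 2, and m_l takes every integer from −l to +l. With l = 2 that gives the 5 values -2, -1, 0, 1, 2.

-2, -1, 0, 1, 2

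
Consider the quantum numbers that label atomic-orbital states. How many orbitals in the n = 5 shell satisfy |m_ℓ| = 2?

6

The n = 5 shell has ℓ = 0 through 4; check each.
The (ℓ, m_ℓ) pairs meeting |m_ℓ| = 2 give: ℓ=2 → 2; ℓ=3 → 2; ℓ=4 → 2.
Total orbitals: 2 + 2 + 2 = 6.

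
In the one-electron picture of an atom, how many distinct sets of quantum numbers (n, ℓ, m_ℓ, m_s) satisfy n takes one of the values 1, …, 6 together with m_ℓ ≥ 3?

20

Per-shell orbital counts meeting the constraint:
n=4 → 1; n=5 → 3; n=6 → 6.
Orbitals: 1 + 3 + 6 = 10. Including both spin states (m_s = ±1/2) gives 2 × 10 = 20 states.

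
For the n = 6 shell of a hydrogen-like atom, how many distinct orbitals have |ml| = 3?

Go through l = 0, …, 5 (the values permitted for n = 6).
Per l-value: l=3 → 2; l=4 → 2; l=5 → 2.
Total orbitals: 2 + 2 + 2 = 6.

6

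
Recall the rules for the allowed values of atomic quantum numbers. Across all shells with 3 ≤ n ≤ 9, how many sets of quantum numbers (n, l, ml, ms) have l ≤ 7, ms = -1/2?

263

For each n in the range, tally the orbitals obeying l ≤ 7:
n=3 → 9; n=4 → 16; n=5 → 25; n=6 → 36; n=7 → 49; n=8 → 64; n=9 → 64.
Orbitals: 9 + 16 + 25 + 36 + 49 + 64 + 64 = 263. With ms fixed to -1/2 there is one state per orbital, so 263 states.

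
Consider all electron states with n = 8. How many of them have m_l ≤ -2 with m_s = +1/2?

21

The (l, m_l) pairs meeting m_l ≤ -2 give: l=2 → 1; l=3 → 2; l=4 → 3; l=5 → 4; l=6 → 5; l=7 → 6.
Orbitals: 1 + 2 + 3 + 4 + 5 + 6 = 21. With m_s fixed to a single value there is one state per orbital, giving 21 states.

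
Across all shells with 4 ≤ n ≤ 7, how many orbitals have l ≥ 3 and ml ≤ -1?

Go shell by shell, enumerating (l, ml) with l ≥ 3 and ml ≤ -1:
n=4 → 3; n=5 → 7; n=6 → 12; n=7 → 18.
Total orbitals: 3 + 7 + 12 + 18 = 40.

40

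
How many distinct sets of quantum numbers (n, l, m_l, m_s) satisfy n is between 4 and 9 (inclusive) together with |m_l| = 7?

12

Count contributing orbitals for each principal shell:
n=8 → 2; n=9 → 4.
Orbitals: 2 + 4 = 6. Including both spin states (m_s = ±1/2) gives 2 × 6 = 12 states.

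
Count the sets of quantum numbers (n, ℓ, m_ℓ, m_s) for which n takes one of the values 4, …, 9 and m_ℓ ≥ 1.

232

Go shell by shell, enumerating (ℓ, m_ℓ) with m_ℓ ≥ 1:
n=4 → 6; n=5 → 10; n=6 → 15; n=7 → 21; n=8 → 28; n=9 → 36.
Orbitals: 6 + 10 + 15 + 21 + 28 + 36 = 116. Including both spin states (m_s = ±1/2) gives 2 × 116 = 232 states.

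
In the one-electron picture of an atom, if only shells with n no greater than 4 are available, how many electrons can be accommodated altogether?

60

Total orbitals = 1² + 2² + 3² + 4² = 30. Doubling for spin gives 60 electrons.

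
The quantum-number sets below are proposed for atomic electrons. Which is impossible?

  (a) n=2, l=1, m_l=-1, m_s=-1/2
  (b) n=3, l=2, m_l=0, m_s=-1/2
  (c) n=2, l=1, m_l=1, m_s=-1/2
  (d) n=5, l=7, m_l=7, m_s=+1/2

(d) has l = 7 ≥ n = 5, violating 0 ≤ l ≤ n−1.
The remaining sets (a), (b), (c) satisfy all four rules.

(d)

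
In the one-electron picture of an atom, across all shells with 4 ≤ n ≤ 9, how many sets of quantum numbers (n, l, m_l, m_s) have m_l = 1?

Work shell by shell — for each n, count the (l, m_l) pairs that satisfy m_l = 1:
n=4 → 3; n=5 → 4; n=6 → 5; n=7 → 6; n=8 → 7; n=9 → 8.
Orbitals: 3 + 4 + 5 + 6 + 7 + 8 = 33. Including both spin states (m_s = ±1/2) gives 2 × 33 = 66 states.

66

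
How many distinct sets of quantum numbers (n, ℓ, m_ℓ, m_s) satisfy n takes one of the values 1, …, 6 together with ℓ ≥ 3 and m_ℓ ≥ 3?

Treat each shell separately and count matching orbitals:
n=4 → 1; n=5 → 3; n=6 → 6.
Orbitals: 1 + 3 + 6 = 10. Including both spin states (m_s = ±1/2) gives 2 × 10 = 20 states.

20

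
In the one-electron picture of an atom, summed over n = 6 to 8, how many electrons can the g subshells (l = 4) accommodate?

54

A g subshell (l = 4) exists for every n ≥ 5, so shells n = 6, 7, 8 each contribute one — 3 subshells.
Since each g subshell holds 2(2·4+1) = 18 electrons, the total is 3 × 18 = 54.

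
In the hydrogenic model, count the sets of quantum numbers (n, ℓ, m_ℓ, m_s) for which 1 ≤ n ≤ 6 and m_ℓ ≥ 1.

For each n in the range, tally the orbitals obeying m_ℓ ≥ 1:
n=2 → 1; n=3 → 3; n=4 → 6; n=5 → 10; n=6 → 15.
Orbitals: 1 + 3 + 6 + 10 + 15 = 35. Including both spin states (m_s = ±1/2) gives 2 × 35 = 70 states.

70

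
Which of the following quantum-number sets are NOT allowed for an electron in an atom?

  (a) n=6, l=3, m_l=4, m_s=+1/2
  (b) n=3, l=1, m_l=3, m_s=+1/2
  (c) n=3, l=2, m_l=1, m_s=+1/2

(a) and (b)

(a) has |m_l| = 4 > l = 3, violating −l ≤ m_l ≤ l.
(b) has |m_l| = 3 > l = 1, violating −l ≤ m_l ≤ l.
The remaining set (c) satisfies all four rules.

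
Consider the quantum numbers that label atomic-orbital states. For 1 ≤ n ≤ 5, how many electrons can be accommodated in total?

110

Total orbitals = 1² + 2² + 3² + 4² + 5² = 55. Doubling for spin gives 110 electrons.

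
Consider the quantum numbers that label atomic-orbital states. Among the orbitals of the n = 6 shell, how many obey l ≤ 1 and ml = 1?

For n = 6, l ranges over 0 … 5.
The (l, ml) pairs meeting l ≤ 1 and ml = 1 give: l=1 → 1.
Total orbitals: 1.

1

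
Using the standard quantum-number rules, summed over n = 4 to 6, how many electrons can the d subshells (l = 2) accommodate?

30

A d subshell (l = 2) exists for every n ≥ 3, so shells n = 4, 5, 6 each contribute one — 3 subshells.
Since each d subshell holds 2(2·2+1) = 10 electrons, the total is 3 × 10 = 30.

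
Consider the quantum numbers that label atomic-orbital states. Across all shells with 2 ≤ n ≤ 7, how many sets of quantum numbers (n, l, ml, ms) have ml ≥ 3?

40

For each n in the range, tally the orbitals obeying ml ≥ 3:
n=4 → 1; n=5 → 3; n=6 → 6; n=7 → 10.
Orbitals: 1 + 3 + 6 + 10 = 20. Including both spin states (ms = ±1/2) gives 2 × 20 = 40 states.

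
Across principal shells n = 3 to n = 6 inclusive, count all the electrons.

Shell n has n² orbitals: 3²=9 + 4²=16 + 5²=25 + 6²=36 = 86 orbitals.
Two spin states per orbital: 2 × 86 = 172 electrons.

172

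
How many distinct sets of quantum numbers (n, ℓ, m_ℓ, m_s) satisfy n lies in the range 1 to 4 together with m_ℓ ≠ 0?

40

Count contributing orbitals for each principal shell:
n=2 → 2; n=3 → 6; n=4 → 12.
Orbitals: 2 + 6 + 12 = 20. Including both spin states (m_s = ±1/2) gives 2 × 20 = 40 states.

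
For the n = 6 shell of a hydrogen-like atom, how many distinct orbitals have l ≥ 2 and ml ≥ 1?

14

The n = 6 shell has l = 0 through 5; check each.
The (l, ml) pairs meeting l ≥ 2 and ml ≥ 1 give: l=2 → 2; l=3 → 3; l=4 → 4; l=5 → 5.
Total orbitals: 2 + 3 + 4 + 5 = 14.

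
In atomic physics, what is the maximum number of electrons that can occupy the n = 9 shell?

A shell holds 2n² electrons: 2 × 9² = 2 × 81 = 162.

162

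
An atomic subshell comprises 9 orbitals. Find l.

2l+1 = 9 gives l = 4.

l = 4 (g)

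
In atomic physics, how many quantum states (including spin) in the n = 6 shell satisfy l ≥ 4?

The n = 6 shell has l = 0 through 5; check each.
The (l, m_l) pairs meeting l ≥ 4 give: l=4 → 9; l=5 → 11.
Orbitals: 9 + 11 = 20. Each orbital carries two spin states, so 20 × 2 = 40 states.

40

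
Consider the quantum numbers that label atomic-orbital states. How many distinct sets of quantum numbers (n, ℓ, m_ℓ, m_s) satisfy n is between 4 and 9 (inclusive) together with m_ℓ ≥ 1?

Work shell by shell — for each n, count the (ℓ, m_ℓ) pairs that satisfy m_ℓ ≥ 1:
n=4 → 6; n=5 → 10; n=6 → 15; n=7 → 21; n=8 → 28; n=9 → 36.
Orbitals: 6 + 10 + 15 + 21 + 28 + 36 = 116. Including both spin states (m_s = ±1/2) gives 2 × 116 = 232 states.

232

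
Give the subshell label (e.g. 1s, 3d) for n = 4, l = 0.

l = 0 corresponds to the letter 's', so the subshell is 4s.

4s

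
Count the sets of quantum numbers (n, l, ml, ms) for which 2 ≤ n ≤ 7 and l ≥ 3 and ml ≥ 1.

Treat each shell separately and count matching orbitals:
n=4 → 3; n=5 → 7; n=6 → 12; n=7 → 18.
Orbitals: 3 + 7 + 12 + 18 = 40. Including both spin states (ms = ±1/2) gives 2 × 40 = 80 states.

80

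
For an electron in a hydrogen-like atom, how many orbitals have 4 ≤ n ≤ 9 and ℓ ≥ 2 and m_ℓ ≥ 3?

56

Work shell by shell — for each n, count the (ℓ, m_ℓ) pairs that satisfy ℓ ≥ 2 and m_ℓ ≥ 3:
n=4 → 1; n=5 → 3; n=6 → 6; n=7 → 10; n=8 → 15; n=9 → 21.
Total orbitals: 1 + 3 + 6 + 10 + 15 + 21 = 56.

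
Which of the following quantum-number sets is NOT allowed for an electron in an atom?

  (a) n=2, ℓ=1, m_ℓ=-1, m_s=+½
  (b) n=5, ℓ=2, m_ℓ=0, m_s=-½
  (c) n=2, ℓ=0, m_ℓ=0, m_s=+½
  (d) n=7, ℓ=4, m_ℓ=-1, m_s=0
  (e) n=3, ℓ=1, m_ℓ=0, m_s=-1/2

(d) has m_s = 0, but an electron's spin must be ±1/2.
The remaining sets (a), (b), (c), (e) satisfy all four rules.

(d)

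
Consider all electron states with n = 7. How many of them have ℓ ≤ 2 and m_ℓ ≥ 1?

The n = 7 shell has ℓ = 0 through 6; check each.
Orbitals with ℓ ≤ 2 and m_ℓ ≥ 1, by ℓ: ℓ=1 → 1; ℓ=2 → 2.
Orbitals: 1 + 2 = 3. Each orbital carries two spin states, so 3 × 2 = 6 states.

6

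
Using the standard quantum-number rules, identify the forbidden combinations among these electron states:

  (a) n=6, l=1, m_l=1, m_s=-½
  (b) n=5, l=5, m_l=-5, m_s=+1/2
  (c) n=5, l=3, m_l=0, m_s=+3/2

(b) has l = 5 ≥ n = 5, violating 0 ≤ l ≤ n−1.
(c) has m_s = +3/2, but an electron's spin must be ±1/2.
The remaining set (a) satisfies all four rules.

(b) and (c)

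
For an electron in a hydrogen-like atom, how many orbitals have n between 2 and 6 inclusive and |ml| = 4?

6

For each n in the range, tally the orbitals obeying |ml| = 4:
n=5 → 2; n=6 → 4.
Total orbitals: 2 + 4 = 6.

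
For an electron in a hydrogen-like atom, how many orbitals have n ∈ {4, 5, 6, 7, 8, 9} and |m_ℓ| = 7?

For each n in the range, tally the orbitals obeying |m_ℓ| = 7:
n=8 → 2; n=9 → 4.
Total orbitals: 2 + 4 = 6.

6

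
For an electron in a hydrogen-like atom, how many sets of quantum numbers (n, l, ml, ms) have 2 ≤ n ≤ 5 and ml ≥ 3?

Per-shell orbital counts meeting the constraint:
n=4 → 1; n=5 → 3.
Orbitals: 1 + 3 = 4. Including both spin states (ms = ±1/2) gives 2 × 4 = 8 states.

8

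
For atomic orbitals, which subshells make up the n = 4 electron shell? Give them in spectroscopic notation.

For n = 4, l runs from 0 to 3. In spectroscopic notation l = 0,1,2,… ↔ s,p,d,f,g,h,i, so the subshells are 4s, 4p, 4d, 4f.

4s, 4p, 4d, 4f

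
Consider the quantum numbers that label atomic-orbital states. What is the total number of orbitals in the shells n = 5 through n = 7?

Shell n has n² orbitals: 5²=25 + 6²=36 + 7²=49 = 110 orbitals.

110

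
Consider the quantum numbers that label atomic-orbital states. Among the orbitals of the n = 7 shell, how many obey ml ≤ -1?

For n = 7, l ranges over 0 … 6.
Orbitals with ml ≤ -1, by l: l=1 → 1; l=2 → 2; l=3 → 3; l=4 → 4; l=5 → 5; l=6 → 6.
Total orbitals: 1 + 2 + 3 + 4 + 5 + 6 = 21.

21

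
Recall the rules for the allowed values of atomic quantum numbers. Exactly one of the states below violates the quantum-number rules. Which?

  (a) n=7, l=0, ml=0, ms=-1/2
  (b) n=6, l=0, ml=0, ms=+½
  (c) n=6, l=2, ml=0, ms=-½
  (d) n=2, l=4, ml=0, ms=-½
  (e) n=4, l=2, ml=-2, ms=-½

(d)

(d) has l = 4 ≥ n = 2, violating 0 ≤ l ≤ n−1.
The remaining sets (a), (b), (c), (e) satisfy all four rules.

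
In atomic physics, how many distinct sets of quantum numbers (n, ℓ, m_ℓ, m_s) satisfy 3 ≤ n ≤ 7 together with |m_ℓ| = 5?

12

For each n in the range, tally the orbitals obeying |m_ℓ| = 5:
n=6 → 2; n=7 → 4.
Orbitals: 2 + 4 = 6. Including both spin states (m_s = ±1/2) gives 2 × 6 = 12 states.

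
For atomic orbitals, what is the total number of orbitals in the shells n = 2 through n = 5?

54

Shell n has n² orbitals: 2²=4 + 3²=9 + 4²=16 + 5²=25 = 54 orbitals.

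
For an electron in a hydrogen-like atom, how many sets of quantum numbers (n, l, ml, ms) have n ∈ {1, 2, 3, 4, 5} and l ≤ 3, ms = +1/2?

Treat each shell separately and count matching orbitals:
n=1 → 1; n=2 → 4; n=3 → 9; n=4 → 16; n=5 → 16.
Orbitals: 1 + 4 + 9 + 16 + 16 = 46. With ms fixed to +1/2 there is one state per orbital, so 46 states.

46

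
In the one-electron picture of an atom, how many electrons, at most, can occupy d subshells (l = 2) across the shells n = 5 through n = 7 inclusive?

30

A d subshell (l = 2) exists for every n ≥ 3, so shells n = 5, 6, 7 each contribute one — 3 subshells.
Since each d subshell holds 2(2·2+1) = 10 electrons, the total is 3 × 10 = 30.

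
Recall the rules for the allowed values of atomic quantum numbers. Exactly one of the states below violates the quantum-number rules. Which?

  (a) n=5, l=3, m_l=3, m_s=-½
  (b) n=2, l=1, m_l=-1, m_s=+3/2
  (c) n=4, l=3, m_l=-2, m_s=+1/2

(b) has m_s = +3/2, but an electron's spin must be ±1/2.
The remaining sets (a), (c) satisfy all four rules.

(b)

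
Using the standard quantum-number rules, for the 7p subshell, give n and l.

The leading integer gives n = 7; the letter 'p' means l = 1.

n = 7, l = 1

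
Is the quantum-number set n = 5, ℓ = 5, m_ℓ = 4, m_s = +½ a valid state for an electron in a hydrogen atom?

The orbital quantum number must satisfy 0 ≤ ℓ ≤ n−1. With n = 5 the allowed ℓ values are 0, 1, 2, 3, 4, so ℓ = 5 is out of range.

No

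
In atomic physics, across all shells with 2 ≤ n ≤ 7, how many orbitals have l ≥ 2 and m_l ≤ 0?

Count contributing orbitals for each principal shell:
n=3 → 3; n=4 → 7; n=5 → 12; n=6 → 18; n=7 → 25.
Total orbitals: 3 + 7 + 12 + 18 + 25 = 65.

65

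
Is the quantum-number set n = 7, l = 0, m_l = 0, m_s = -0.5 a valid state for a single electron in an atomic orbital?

Valid

n = 7 is a positive integer. l = 0 satisfies 0 ≤ l ≤ n−1 = 6. m_l = 0 lies in the range −l … +l (here 0). m_s = -1/2 is one of ±1/2.
All four constraints are satisfied.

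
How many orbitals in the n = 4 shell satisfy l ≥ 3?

With n = 4 the allowed l are 0, 1, …, 3.
Orbitals with l ≥ 3, by l: l=3 → 7.
Total orbitals: 7.

7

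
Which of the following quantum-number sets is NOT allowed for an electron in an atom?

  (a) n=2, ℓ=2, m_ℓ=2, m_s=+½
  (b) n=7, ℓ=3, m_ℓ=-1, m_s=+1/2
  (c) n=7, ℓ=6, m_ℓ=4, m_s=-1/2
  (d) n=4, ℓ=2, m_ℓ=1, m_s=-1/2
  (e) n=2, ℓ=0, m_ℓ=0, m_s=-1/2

(a)

(a) has ℓ = 2 ≥ n = 2, violating 0 ≤ ℓ ≤ n−1.
The remaining sets (b), (c), (d), (e) satisfy all four rules.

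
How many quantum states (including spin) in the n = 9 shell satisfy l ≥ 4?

The (l, m_l) pairs meeting l ≥ 4 give: l=4 → 9; l=5 → 11; l=6 → 13; l=7 → 15; l=8 → 17.
Orbitals: 9 + 11 + 13 + 15 + 17 = 65. Each orbital carries two spin states, so 65 × 2 = 130 states.

130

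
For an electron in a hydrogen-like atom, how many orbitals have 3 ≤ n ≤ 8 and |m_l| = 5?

12

Count contributing orbitals for each principal shell:
n=6 → 2; n=7 → 4; n=8 → 6.
Total orbitals: 2 + 4 + 6 = 12.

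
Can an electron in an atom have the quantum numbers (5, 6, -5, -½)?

Invalid

The orbital quantum number must satisfy 0 ≤ ℓ ≤ n−1. With n = 5 the allowed ℓ values are 0, 1, 2, 3, 4, so ℓ = 6 is out of range.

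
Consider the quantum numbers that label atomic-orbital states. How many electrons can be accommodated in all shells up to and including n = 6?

Total orbitals = 1² + 2² + 3² + 4² + 5² + 6² = 91. Doubling for spin gives 182 electrons.

182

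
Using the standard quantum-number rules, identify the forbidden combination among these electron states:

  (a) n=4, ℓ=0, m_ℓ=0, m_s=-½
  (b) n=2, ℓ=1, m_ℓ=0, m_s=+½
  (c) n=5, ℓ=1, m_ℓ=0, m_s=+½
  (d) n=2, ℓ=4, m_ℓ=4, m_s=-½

(d)

(d) has ℓ = 4 ≥ n = 2, violating 0 ≤ ℓ ≤ n−1.
The remaining sets (a), (b), (c) satisfy all four rules.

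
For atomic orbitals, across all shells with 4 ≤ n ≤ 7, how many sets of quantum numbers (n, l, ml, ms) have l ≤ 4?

Go shell by shell, enumerating (l, ml) with l ≤ 4:
n=4 → 16; n=5 → 25; n=6 → 25; n=7 → 25.
Orbitals: 16 + 25 + 25 + 25 = 91. Including both spin states (ms = ±1/2) gives 2 × 91 = 182 states.

182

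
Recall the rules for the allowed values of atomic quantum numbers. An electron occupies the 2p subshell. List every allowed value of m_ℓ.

The 2p subshell has ℓ = 1, and m_ℓ takes every integer from −ℓ to +ℓ. With ℓ = 1 that gives the 3 values -1, 0, 1.

-1, 0, 1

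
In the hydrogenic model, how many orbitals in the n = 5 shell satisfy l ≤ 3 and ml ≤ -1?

For n = 5, l ranges over 0 … 4.
Contributions: l=1 → 1; l=2 → 2; l=3 → 3.
Total orbitals: 1 + 2 + 3 = 6.

6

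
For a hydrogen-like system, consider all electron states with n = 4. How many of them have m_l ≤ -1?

12

With n = 4 the allowed l are 0, 1, …, 3.
Per l-value: l=1 → 1; l=2 → 2; l=3 → 3.
Orbitals: 1 + 2 + 3 = 6. Each orbital carries two spin states, so 6 × 2 = 12 states.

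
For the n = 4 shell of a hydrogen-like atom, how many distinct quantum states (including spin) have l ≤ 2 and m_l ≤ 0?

12

For n = 4, l ranges over 0 … 3.
The (l, m_l) pairs meeting l ≤ 2 and m_l ≤ 0 give: l=0 → 1; l=1 → 2; l=2 → 3.
Orbitals: 1 + 2 + 3 = 6. Each orbital carries two spin states, so 6 × 2 = 12 states.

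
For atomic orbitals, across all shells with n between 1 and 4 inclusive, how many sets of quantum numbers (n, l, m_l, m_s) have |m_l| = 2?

12

For each n in the range, tally the orbitals obeying |m_l| = 2:
n=3 → 2; n=4 → 4.
Orbitals: 2 + 4 = 6. Including both spin states (m_s = ±1/2) gives 2 × 6 = 12 states.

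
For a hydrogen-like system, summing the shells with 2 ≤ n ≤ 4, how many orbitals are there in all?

29

Shell n has n² orbitals: 2²=4 + 3²=9 + 4²=16 = 29 orbitals.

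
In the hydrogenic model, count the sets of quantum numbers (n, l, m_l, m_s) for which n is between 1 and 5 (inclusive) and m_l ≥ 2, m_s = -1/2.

10

Count contributing orbitals for each principal shell:
n=3 → 1; n=4 → 3; n=5 → 6.
Orbitals: 1 + 3 + 6 = 10. With m_s fixed to -1/2 there is one state per orbital, so 10 states.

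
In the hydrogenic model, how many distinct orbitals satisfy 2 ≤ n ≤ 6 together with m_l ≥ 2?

Go shell by shell, enumerating (l, m_l) with m_l ≥ 2:
n=3 → 1; n=4 → 3; n=5 → 6; n=6 → 10.
Total orbitals: 1 + 3 + 6 + 10 = 20.

20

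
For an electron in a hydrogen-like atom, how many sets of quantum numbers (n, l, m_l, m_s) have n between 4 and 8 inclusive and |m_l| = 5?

Work shell by shell — for each n, count the (l, m_l) pairs that satisfy |m_l| = 5:
n=6 → 2; n=7 → 4; n=8 → 6.
Orbitals: 2 + 4 + 6 = 12. Including both spin states (m_s = ±1/2) gives 2 × 12 = 24 states.

24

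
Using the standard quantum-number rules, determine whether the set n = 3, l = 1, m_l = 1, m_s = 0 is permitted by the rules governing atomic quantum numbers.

Invalid

The spin quantum number for an electron can only be m_s = +1/2 or −1/2; m_s = 0 is not one of those.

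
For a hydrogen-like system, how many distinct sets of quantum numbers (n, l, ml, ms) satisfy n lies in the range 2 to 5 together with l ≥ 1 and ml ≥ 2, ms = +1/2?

10

Work shell by shell — for each n, count the (l, ml) pairs that satisfy l ≥ 1 and ml ≥ 2:
n=3 → 1; n=4 → 3; n=5 → 6.
Orbitals: 1 + 3 + 6 = 10. With ms fixed to +1/2 there is one state per orbital, so 10 states.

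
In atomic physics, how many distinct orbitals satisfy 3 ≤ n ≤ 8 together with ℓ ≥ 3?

For each n in the range, tally the orbitals obeying ℓ ≥ 3:
n=4 → 7; n=5 → 16; n=6 → 27; n=7 → 40; n=8 → 55.
Total orbitals: 7 + 16 + 27 + 40 + 55 = 145.

145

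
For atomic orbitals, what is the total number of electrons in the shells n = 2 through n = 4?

58

Shell n has n² orbitals: 2²=4 + 3²=9 + 4²=16 = 29 orbitals.
Two spin states per orbital: 2 × 29 = 58 electrons.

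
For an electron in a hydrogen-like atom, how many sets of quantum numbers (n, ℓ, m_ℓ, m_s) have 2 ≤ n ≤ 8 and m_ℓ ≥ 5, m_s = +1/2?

10

For each n in the range, tally the orbitals obeying m_ℓ ≥ 5:
n=6 → 1; n=7 → 3; n=8 → 6.
Orbitals: 1 + 3 + 6 = 10. With m_s fixed to +1/2 there is one state per orbital, so 10 states.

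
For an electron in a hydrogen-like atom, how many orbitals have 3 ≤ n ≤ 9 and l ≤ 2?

63

Work shell by shell — for each n, count the (l, ml) pairs that satisfy l ≤ 2:
n=3 → 9; n=4 → 9; n=5 → 9; n=6 → 9; n=7 → 9; n=8 → 9; n=9 → 9.
Total orbitals: 9 + 9 + 9 + 9 + 9 + 9 + 9 = 63.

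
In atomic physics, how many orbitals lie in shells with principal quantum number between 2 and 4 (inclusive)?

Shell n has n² orbitals: 2²=4 + 3²=9 + 4²=16 = 29 orbitals.

29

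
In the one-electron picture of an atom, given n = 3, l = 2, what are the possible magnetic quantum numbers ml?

ml takes every integer from −l to +l. With l = 2 that gives the 5 values -2, -1, 0, 1, 2.

-2, -1, 0, 1, 2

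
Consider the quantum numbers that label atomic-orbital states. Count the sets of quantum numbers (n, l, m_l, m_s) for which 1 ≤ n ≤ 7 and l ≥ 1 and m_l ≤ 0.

154

For each n in the range, tally the orbitals obeying l ≥ 1 and m_l ≤ 0:
n=2 → 2; n=3 → 5; n=4 → 9; n=5 → 14; n=6 → 20; n=7 → 27.
Orbitals: 2 + 5 + 9 + 14 + 20 + 27 = 77. Including both spin states (m_s = ±1/2) gives 2 × 77 = 154 states.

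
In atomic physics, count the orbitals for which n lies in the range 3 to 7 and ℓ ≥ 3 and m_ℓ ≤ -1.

Go shell by shell, enumerating (ℓ, m_ℓ) with ℓ ≥ 3 and m_ℓ ≤ -1:
n=4 → 3; n=5 → 7; n=6 → 12; n=7 → 18.
Total orbitals: 3 + 7 + 12 + 18 = 40.

40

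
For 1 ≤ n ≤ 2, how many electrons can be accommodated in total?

Total orbitals = 1² + 2² = 5. Doubling for spin gives 10 electrons.

10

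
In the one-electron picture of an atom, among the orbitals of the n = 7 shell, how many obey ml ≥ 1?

The n = 7 shell has l = 0 through 6; check each.
The (l, ml) pairs meeting ml ≥ 1 give: l=1 → 1; l=2 → 2; l=3 → 3; l=4 → 4; l=5 → 5; l=6 → 6.
Total orbitals: 1 + 2 + 3 + 4 + 5 + 6 = 21.

21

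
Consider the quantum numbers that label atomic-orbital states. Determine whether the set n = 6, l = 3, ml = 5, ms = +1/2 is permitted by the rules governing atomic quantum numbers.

The magnetic quantum number must satisfy −l ≤ ml ≤ l. With l = 3, ml can only be -3, -2, -1, 0, 1, 2, 3, so ml = 5 is forbidden.

No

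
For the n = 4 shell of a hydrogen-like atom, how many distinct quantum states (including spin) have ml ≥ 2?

6

Go through l = 0, …, 3 (the values permitted for n = 4).
Per l-value: l=2 → 1; l=3 → 2.
Orbitals: 1 + 2 = 3. Each orbital carries two spin states, so 3 × 2 = 6 states.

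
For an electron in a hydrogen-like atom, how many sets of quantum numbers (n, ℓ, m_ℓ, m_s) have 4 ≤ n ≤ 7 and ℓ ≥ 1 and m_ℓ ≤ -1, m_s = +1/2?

For each n in the range, tally the orbitals obeying ℓ ≥ 1 and m_ℓ ≤ -1:
n=4 → 6; n=5 → 10; n=6 → 15; n=7 → 21.
Orbitals: 6 + 10 + 15 + 21 = 52. With m_s fixed to +1/2 there is one state per orbital, so 52 states.

52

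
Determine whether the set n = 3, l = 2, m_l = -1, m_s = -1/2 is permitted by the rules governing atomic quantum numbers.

n = 3 is a positive integer. l = 2 satisfies 0 ≤ l ≤ n−1 = 2. m_l = -1 lies in the range −l … +l (here −2 … 2). m_s = -1/2 is one of ±1/2.
All four constraints are satisfied.

Allowed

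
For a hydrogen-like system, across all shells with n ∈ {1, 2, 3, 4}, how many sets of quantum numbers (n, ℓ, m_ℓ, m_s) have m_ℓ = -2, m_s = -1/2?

3

For each n in the range, tally the orbitals obeying m_ℓ = -2:
n=3 → 1; n=4 → 2.
Orbitals: 1 + 2 = 3. With m_s fixed to -1/2 there is one state per orbital, so 3 states.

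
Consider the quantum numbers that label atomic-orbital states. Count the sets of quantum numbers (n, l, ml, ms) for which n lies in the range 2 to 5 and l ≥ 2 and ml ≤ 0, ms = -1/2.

22

Count contributing orbitals for each principal shell:
n=3 → 3; n=4 → 7; n=5 → 12.
Orbitals: 3 + 7 + 12 = 22. With ms fixed to -1/2 there is one state per orbital, so 22 states.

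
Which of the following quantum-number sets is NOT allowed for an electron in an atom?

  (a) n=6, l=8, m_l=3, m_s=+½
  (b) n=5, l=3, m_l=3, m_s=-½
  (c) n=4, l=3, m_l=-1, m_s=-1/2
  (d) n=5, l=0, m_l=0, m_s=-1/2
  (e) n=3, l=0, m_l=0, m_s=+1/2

(a)

(a) has l = 8 ≥ n = 6, violating 0 ≤ l ≤ n−1.
The remaining sets (b), (c), (d), (e) satisfy all four rules.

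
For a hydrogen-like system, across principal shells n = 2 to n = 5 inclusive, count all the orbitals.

Shell n has n² orbitals: 2²=4 + 3²=9 + 4²=16 + 5²=25 = 54 orbitals.

54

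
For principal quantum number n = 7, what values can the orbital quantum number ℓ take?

ℓ is an integer with 0 ≤ ℓ ≤ n−1, so for n = 7: ℓ = 0, 1, 2, 3, 4, 5, 6.

0, 1, 2, 3, 4, 5, 6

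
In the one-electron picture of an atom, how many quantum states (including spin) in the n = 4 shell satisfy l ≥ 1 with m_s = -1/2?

For n = 4, l ranges over 0 … 3.
The (l, m_l) pairs meeting l ≥ 1 give: l=1 → 3; l=2 → 5; l=3 → 7.
Orbitals: 3 + 5 + 7 = 15. With m_s fixed to a single value there is one state per orbital, giving 15 states.

15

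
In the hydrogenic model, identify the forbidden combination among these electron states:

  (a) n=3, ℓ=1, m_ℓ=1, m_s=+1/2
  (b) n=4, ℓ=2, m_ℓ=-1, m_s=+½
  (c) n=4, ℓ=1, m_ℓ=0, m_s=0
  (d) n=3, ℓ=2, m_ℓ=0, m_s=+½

(c) has m_s = 0, but an electron's spin must be ±1/2.
The remaining sets (a), (b), (d) satisfy all four rules.

(c)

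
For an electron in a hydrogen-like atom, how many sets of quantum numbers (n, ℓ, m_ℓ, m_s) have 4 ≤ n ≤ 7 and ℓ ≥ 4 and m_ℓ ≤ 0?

68

Treat each shell separately and count matching orbitals:
n=5 → 5; n=6 → 11; n=7 → 18.
Orbitals: 5 + 11 + 18 = 34. Including both spin states (m_s = ±1/2) gives 2 × 34 = 68 states.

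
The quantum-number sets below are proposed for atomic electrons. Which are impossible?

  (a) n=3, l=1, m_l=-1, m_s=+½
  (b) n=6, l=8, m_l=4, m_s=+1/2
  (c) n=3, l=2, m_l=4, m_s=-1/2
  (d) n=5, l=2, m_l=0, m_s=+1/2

(b) has l = 8 ≥ n = 6, violating 0 ≤ l ≤ n−1.
(c) has |m_l| = 4 > l = 2, violating −l ≤ m_l ≤ l.
The remaining sets (a), (d) satisfy all four rules.

(b) and (c)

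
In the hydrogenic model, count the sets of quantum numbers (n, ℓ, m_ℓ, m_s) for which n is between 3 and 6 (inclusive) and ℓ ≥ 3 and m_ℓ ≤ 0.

Count contributing orbitals for each principal shell:
n=4 → 4; n=5 → 9; n=6 → 15.
Orbitals: 4 + 9 + 15 = 28. Including both spin states (m_s = ±1/2) gives 2 × 28 = 56 states.

56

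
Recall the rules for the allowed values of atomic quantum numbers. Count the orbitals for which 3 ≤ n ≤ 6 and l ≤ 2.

36

For each n in the range, tally the orbitals obeying l ≤ 2:
n=3 → 9; n=4 → 9; n=5 → 9; n=6 → 9.
Total orbitals: 9 + 9 + 9 + 9 = 36.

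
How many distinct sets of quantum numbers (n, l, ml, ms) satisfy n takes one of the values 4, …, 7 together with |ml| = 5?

Per-shell orbital counts meeting the constraint:
n=6 → 2; n=7 → 4.
Orbitals: 2 + 4 = 6. Including both spin states (ms = ±1/2) gives 2 × 6 = 12 states.

12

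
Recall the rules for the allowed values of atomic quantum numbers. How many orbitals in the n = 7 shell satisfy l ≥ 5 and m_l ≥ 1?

The n = 7 shell has l = 0 through 6; check each.
Orbitals with l ≥ 5 and m_l ≥ 1, by l: l=5 → 5; l=6 → 6.
Total orbitals: 5 + 6 = 11.

11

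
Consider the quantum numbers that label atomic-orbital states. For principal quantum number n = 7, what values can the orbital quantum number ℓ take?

0, 1, 2, 3, 4, 5, 6

ℓ is an integer with 0 ≤ ℓ ≤ n−1, so for n = 7: ℓ = 0, 1, 2, 3, 4, 5, 6.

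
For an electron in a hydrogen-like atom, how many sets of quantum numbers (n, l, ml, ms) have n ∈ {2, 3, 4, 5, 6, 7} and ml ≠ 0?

224

Work shell by shell — for each n, count the (l, ml) pairs that satisfy ml ≠ 0:
n=2 → 2; n=3 → 6; n=4 → 12; n=5 → 20; n=6 → 30; n=7 → 42.
Orbitals: 2 + 6 + 12 + 20 + 30 + 42 = 112. Including both spin states (ms = ±1/2) gives 2 × 112 = 224 states.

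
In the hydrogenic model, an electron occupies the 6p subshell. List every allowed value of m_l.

-1, 0, 1

The 6p subshell has l = 1, and m_l takes every integer from −l to +l. With l = 1 that gives the 3 values -1, 0, 1.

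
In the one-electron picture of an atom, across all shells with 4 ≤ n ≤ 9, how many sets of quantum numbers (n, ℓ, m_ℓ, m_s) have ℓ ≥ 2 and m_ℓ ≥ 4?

70

Work shell by shell — for each n, count the (ℓ, m_ℓ) pairs that satisfy ℓ ≥ 2 and m_ℓ ≥ 4:
n=5 → 1; n=6 → 3; n=7 → 6; n=8 → 10; n=9 → 15.
Orbitals: 1 + 3 + 6 + 10 + 15 = 35. Including both spin states (m_s = ±1/2) gives 2 × 35 = 70 states.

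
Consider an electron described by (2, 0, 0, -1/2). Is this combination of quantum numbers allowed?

Yes

n = 2 is a positive integer. ℓ = 0 satisfies 0 ≤ ℓ ≤ n−1 = 1. m_ℓ = 0 lies in the range −ℓ … +ℓ (here 0). m_s = -1/2 is one of ±1/2.
All four constraints are satisfied.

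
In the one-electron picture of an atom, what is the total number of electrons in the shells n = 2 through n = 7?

278

Shell n has n² orbitals: 2²=4 + 3²=9 + 4²=16 + 5²=25 + 6²=36 + 7²=49 = 139 orbitals.
Two spin states per orbital: 2 × 139 = 278 electrons.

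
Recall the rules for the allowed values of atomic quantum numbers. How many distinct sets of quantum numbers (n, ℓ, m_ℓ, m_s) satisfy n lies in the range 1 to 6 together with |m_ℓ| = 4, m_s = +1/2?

6

Work shell by shell — for each n, count the (ℓ, m_ℓ) pairs that satisfy |m_ℓ| = 4:
n=5 → 2; n=6 → 4.
Orbitals: 2 + 4 = 6. With m_s fixed to +1/2 there is one state per orbital, so 6 states.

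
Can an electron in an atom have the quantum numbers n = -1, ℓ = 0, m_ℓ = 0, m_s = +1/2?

Not allowed

The principal quantum number must be a positive integer (n ≥ 1), but here n = -1.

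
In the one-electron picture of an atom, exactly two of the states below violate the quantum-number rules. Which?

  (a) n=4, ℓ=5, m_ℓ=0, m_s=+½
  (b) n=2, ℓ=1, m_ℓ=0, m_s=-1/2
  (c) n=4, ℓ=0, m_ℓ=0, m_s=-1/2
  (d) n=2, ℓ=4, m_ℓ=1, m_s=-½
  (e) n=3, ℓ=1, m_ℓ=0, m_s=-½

(a) has ℓ = 5 ≥ n = 4, violating 0 ≤ ℓ ≤ n−1.
(d) has ℓ = 4 ≥ n = 2, violating 0 ≤ ℓ ≤ n−1.
The remaining sets (b), (c), (e) satisfy all four rules.

(a) and (d)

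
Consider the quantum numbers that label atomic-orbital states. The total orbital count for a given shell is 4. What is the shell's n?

n = 2

n² = 4 ⇒ n = 2.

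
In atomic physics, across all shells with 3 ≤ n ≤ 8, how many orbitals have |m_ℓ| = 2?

42

For each n in the range, tally the orbitals obeying |m_ℓ| = 2:
n=3 → 2; n=4 → 4; n=5 → 6; n=6 → 8; n=7 → 10; n=8 → 12.
Total orbitals: 2 + 4 + 6 + 8 + 10 + 12 = 42.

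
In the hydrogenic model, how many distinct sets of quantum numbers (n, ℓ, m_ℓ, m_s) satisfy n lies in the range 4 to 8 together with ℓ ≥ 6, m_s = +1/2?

For each n in the range, tally the orbitals obeying ℓ ≥ 6:
n=7 → 13; n=8 → 28.
Orbitals: 13 + 28 = 41. With m_s fixed to +1/2 there is one state per orbital, so 41 states.

41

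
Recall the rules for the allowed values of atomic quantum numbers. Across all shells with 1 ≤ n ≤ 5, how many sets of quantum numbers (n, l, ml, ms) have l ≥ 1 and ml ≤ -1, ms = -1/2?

20

Work shell by shell — for each n, count the (l, ml) pairs that satisfy l ≥ 1 and ml ≤ -1:
n=2 → 1; n=3 → 3; n=4 → 6; n=5 → 10.
Orbitals: 1 + 3 + 6 + 10 = 20. With ms fixed to -1/2 there is one state per orbital, so 20 states.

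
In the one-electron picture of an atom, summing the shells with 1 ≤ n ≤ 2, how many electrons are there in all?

Shell n has n² orbitals: 1²=1 + 2²=4 = 5 orbitals.
Two spin states per orbital: 2 × 5 = 10 electrons.

10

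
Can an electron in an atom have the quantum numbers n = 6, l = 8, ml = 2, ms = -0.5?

Not allowed

The orbital quantum number must satisfy 0 ≤ l ≤ n−1. With n = 6 the allowed l values are 0, 1, 2, 3, 4, 5, so l = 8 is out of range.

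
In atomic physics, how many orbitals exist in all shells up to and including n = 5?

Total orbitals = 1² + 2² + 3² + 4² + 5² = 55.

55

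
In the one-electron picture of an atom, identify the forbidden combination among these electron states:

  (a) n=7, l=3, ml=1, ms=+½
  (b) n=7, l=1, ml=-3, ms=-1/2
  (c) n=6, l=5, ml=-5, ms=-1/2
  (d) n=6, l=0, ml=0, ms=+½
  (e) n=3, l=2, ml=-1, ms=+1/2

(b)

(b) has |ml| = 3 > l = 1, violating −l ≤ ml ≤ l.
The remaining sets (a), (c), (d), (e) satisfy all four rules.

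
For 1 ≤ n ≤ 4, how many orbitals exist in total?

Total orbitals = 1² + 2² + 3² + 4² = 30.

30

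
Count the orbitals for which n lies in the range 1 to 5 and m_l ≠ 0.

Per-shell orbital counts meeting the constraint:
n=2 → 2; n=3 → 6; n=4 → 12; n=5 → 20.
Total orbitals: 2 + 6 + 12 + 20 = 40.

40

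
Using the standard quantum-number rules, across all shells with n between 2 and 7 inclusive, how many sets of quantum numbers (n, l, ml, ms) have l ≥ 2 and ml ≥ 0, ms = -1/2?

65

Work shell by shell — for each n, count the (l, ml) pairs that satisfy l ≥ 2 and ml ≥ 0:
n=3 → 3; n=4 → 7; n=5 → 12; n=6 → 18; n=7 → 25.
Orbitals: 3 + 7 + 12 + 18 + 25 = 65. With ms fixed to -1/2 there is one state per orbital, so 65 states.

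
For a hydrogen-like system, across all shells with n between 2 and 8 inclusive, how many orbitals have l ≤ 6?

188

Per-shell orbital counts meeting the constraint:
n=2 → 4; n=3 → 9; n=4 → 16; n=5 → 25; n=6 → 36; n=7 → 49; n=8 → 49.
Total orbitals: 4 + 9 + 16 + 25 + 36 + 49 + 49 = 188.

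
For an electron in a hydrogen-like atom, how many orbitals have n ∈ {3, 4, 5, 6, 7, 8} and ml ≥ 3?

35

Treat each shell separately and count matching orbitals:
n=4 → 1; n=5 → 3; n=6 → 6; n=7 → 10; n=8 → 15.
Total orbitals: 1 + 3 + 6 + 10 + 15 = 35.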